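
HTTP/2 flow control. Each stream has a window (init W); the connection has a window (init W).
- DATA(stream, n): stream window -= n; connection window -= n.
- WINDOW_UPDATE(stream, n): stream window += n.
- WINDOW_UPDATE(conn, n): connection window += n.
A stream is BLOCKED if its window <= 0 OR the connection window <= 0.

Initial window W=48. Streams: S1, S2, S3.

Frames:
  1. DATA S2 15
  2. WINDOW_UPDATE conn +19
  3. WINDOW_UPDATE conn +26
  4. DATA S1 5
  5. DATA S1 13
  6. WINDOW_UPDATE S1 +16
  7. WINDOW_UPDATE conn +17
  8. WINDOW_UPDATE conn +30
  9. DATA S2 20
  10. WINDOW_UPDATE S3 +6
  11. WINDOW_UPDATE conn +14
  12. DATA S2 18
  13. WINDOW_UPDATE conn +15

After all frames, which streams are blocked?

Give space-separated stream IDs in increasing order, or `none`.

Op 1: conn=33 S1=48 S2=33 S3=48 blocked=[]
Op 2: conn=52 S1=48 S2=33 S3=48 blocked=[]
Op 3: conn=78 S1=48 S2=33 S3=48 blocked=[]
Op 4: conn=73 S1=43 S2=33 S3=48 blocked=[]
Op 5: conn=60 S1=30 S2=33 S3=48 blocked=[]
Op 6: conn=60 S1=46 S2=33 S3=48 blocked=[]
Op 7: conn=77 S1=46 S2=33 S3=48 blocked=[]
Op 8: conn=107 S1=46 S2=33 S3=48 blocked=[]
Op 9: conn=87 S1=46 S2=13 S3=48 blocked=[]
Op 10: conn=87 S1=46 S2=13 S3=54 blocked=[]
Op 11: conn=101 S1=46 S2=13 S3=54 blocked=[]
Op 12: conn=83 S1=46 S2=-5 S3=54 blocked=[2]
Op 13: conn=98 S1=46 S2=-5 S3=54 blocked=[2]

Answer: S2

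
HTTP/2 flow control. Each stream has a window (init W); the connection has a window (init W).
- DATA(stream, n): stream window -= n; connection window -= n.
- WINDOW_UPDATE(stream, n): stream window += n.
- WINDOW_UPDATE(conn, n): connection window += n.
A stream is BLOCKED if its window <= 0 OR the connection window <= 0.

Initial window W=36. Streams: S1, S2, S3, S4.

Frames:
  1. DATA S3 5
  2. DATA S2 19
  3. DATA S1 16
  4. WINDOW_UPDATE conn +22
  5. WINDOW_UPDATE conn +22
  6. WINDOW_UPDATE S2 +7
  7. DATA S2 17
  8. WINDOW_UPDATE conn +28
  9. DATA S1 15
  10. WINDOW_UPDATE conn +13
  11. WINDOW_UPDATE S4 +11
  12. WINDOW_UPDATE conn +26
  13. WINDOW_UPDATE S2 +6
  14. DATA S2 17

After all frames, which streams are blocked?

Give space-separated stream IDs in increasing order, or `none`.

Answer: S2

Derivation:
Op 1: conn=31 S1=36 S2=36 S3=31 S4=36 blocked=[]
Op 2: conn=12 S1=36 S2=17 S3=31 S4=36 blocked=[]
Op 3: conn=-4 S1=20 S2=17 S3=31 S4=36 blocked=[1, 2, 3, 4]
Op 4: conn=18 S1=20 S2=17 S3=31 S4=36 blocked=[]
Op 5: conn=40 S1=20 S2=17 S3=31 S4=36 blocked=[]
Op 6: conn=40 S1=20 S2=24 S3=31 S4=36 blocked=[]
Op 7: conn=23 S1=20 S2=7 S3=31 S4=36 blocked=[]
Op 8: conn=51 S1=20 S2=7 S3=31 S4=36 blocked=[]
Op 9: conn=36 S1=5 S2=7 S3=31 S4=36 blocked=[]
Op 10: conn=49 S1=5 S2=7 S3=31 S4=36 blocked=[]
Op 11: conn=49 S1=5 S2=7 S3=31 S4=47 blocked=[]
Op 12: conn=75 S1=5 S2=7 S3=31 S4=47 blocked=[]
Op 13: conn=75 S1=5 S2=13 S3=31 S4=47 blocked=[]
Op 14: conn=58 S1=5 S2=-4 S3=31 S4=47 blocked=[2]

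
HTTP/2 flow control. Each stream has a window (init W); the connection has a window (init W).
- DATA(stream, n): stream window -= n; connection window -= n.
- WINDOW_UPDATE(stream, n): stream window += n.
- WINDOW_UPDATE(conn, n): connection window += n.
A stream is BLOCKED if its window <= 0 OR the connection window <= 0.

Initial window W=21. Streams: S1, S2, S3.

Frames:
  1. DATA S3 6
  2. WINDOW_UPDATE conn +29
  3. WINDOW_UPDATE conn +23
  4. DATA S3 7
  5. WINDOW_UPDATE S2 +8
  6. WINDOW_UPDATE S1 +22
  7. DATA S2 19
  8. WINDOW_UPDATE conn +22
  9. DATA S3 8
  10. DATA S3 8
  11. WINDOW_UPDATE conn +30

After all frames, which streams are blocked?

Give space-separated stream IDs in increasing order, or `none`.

Op 1: conn=15 S1=21 S2=21 S3=15 blocked=[]
Op 2: conn=44 S1=21 S2=21 S3=15 blocked=[]
Op 3: conn=67 S1=21 S2=21 S3=15 blocked=[]
Op 4: conn=60 S1=21 S2=21 S3=8 blocked=[]
Op 5: conn=60 S1=21 S2=29 S3=8 blocked=[]
Op 6: conn=60 S1=43 S2=29 S3=8 blocked=[]
Op 7: conn=41 S1=43 S2=10 S3=8 blocked=[]
Op 8: conn=63 S1=43 S2=10 S3=8 blocked=[]
Op 9: conn=55 S1=43 S2=10 S3=0 blocked=[3]
Op 10: conn=47 S1=43 S2=10 S3=-8 blocked=[3]
Op 11: conn=77 S1=43 S2=10 S3=-8 blocked=[3]

Answer: S3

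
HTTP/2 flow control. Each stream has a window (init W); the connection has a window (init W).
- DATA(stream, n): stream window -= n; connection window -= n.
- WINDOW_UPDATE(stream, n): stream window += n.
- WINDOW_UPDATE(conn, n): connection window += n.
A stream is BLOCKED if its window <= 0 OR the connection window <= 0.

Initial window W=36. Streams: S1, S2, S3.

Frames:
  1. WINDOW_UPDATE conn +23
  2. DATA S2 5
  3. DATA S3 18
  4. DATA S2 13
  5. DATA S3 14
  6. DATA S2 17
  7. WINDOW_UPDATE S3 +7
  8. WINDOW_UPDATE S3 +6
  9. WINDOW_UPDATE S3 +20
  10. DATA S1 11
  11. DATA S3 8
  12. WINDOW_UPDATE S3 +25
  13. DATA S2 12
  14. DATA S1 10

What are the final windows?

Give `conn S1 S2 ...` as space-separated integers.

Answer: -49 15 -11 54

Derivation:
Op 1: conn=59 S1=36 S2=36 S3=36 blocked=[]
Op 2: conn=54 S1=36 S2=31 S3=36 blocked=[]
Op 3: conn=36 S1=36 S2=31 S3=18 blocked=[]
Op 4: conn=23 S1=36 S2=18 S3=18 blocked=[]
Op 5: conn=9 S1=36 S2=18 S3=4 blocked=[]
Op 6: conn=-8 S1=36 S2=1 S3=4 blocked=[1, 2, 3]
Op 7: conn=-8 S1=36 S2=1 S3=11 blocked=[1, 2, 3]
Op 8: conn=-8 S1=36 S2=1 S3=17 blocked=[1, 2, 3]
Op 9: conn=-8 S1=36 S2=1 S3=37 blocked=[1, 2, 3]
Op 10: conn=-19 S1=25 S2=1 S3=37 blocked=[1, 2, 3]
Op 11: conn=-27 S1=25 S2=1 S3=29 blocked=[1, 2, 3]
Op 12: conn=-27 S1=25 S2=1 S3=54 blocked=[1, 2, 3]
Op 13: conn=-39 S1=25 S2=-11 S3=54 blocked=[1, 2, 3]
Op 14: conn=-49 S1=15 S2=-11 S3=54 blocked=[1, 2, 3]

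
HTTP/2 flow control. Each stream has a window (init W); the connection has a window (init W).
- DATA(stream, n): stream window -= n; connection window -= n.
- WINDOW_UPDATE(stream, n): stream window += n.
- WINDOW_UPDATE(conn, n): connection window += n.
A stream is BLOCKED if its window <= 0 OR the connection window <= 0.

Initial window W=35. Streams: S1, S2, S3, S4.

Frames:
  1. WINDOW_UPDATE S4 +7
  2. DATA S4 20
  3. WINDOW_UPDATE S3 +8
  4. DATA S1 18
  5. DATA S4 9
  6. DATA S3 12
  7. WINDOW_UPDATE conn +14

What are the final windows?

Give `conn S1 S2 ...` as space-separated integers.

Op 1: conn=35 S1=35 S2=35 S3=35 S4=42 blocked=[]
Op 2: conn=15 S1=35 S2=35 S3=35 S4=22 blocked=[]
Op 3: conn=15 S1=35 S2=35 S3=43 S4=22 blocked=[]
Op 4: conn=-3 S1=17 S2=35 S3=43 S4=22 blocked=[1, 2, 3, 4]
Op 5: conn=-12 S1=17 S2=35 S3=43 S4=13 blocked=[1, 2, 3, 4]
Op 6: conn=-24 S1=17 S2=35 S3=31 S4=13 blocked=[1, 2, 3, 4]
Op 7: conn=-10 S1=17 S2=35 S3=31 S4=13 blocked=[1, 2, 3, 4]

Answer: -10 17 35 31 13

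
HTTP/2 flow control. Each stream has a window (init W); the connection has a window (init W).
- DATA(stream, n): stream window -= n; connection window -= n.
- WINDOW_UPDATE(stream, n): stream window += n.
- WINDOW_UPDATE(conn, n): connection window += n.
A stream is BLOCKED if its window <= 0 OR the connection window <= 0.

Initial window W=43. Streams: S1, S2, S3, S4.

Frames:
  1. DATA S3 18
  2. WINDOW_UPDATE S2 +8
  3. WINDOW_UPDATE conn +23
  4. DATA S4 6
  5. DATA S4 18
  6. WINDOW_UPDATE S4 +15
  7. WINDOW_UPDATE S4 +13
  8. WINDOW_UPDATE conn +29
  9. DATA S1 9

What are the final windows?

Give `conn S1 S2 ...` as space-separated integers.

Op 1: conn=25 S1=43 S2=43 S3=25 S4=43 blocked=[]
Op 2: conn=25 S1=43 S2=51 S3=25 S4=43 blocked=[]
Op 3: conn=48 S1=43 S2=51 S3=25 S4=43 blocked=[]
Op 4: conn=42 S1=43 S2=51 S3=25 S4=37 blocked=[]
Op 5: conn=24 S1=43 S2=51 S3=25 S4=19 blocked=[]
Op 6: conn=24 S1=43 S2=51 S3=25 S4=34 blocked=[]
Op 7: conn=24 S1=43 S2=51 S3=25 S4=47 blocked=[]
Op 8: conn=53 S1=43 S2=51 S3=25 S4=47 blocked=[]
Op 9: conn=44 S1=34 S2=51 S3=25 S4=47 blocked=[]

Answer: 44 34 51 25 47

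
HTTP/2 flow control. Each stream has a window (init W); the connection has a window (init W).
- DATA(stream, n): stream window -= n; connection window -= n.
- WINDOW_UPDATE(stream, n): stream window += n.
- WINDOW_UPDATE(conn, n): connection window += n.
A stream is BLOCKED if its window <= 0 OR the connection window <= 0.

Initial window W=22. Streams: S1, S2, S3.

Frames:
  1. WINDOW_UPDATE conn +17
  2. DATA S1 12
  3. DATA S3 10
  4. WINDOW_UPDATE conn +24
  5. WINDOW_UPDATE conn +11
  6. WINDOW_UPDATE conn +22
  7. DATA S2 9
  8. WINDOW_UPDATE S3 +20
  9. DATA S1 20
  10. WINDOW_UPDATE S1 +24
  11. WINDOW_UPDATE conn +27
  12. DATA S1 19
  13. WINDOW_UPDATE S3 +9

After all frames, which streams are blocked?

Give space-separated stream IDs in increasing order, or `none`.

Op 1: conn=39 S1=22 S2=22 S3=22 blocked=[]
Op 2: conn=27 S1=10 S2=22 S3=22 blocked=[]
Op 3: conn=17 S1=10 S2=22 S3=12 blocked=[]
Op 4: conn=41 S1=10 S2=22 S3=12 blocked=[]
Op 5: conn=52 S1=10 S2=22 S3=12 blocked=[]
Op 6: conn=74 S1=10 S2=22 S3=12 blocked=[]
Op 7: conn=65 S1=10 S2=13 S3=12 blocked=[]
Op 8: conn=65 S1=10 S2=13 S3=32 blocked=[]
Op 9: conn=45 S1=-10 S2=13 S3=32 blocked=[1]
Op 10: conn=45 S1=14 S2=13 S3=32 blocked=[]
Op 11: conn=72 S1=14 S2=13 S3=32 blocked=[]
Op 12: conn=53 S1=-5 S2=13 S3=32 blocked=[1]
Op 13: conn=53 S1=-5 S2=13 S3=41 blocked=[1]

Answer: S1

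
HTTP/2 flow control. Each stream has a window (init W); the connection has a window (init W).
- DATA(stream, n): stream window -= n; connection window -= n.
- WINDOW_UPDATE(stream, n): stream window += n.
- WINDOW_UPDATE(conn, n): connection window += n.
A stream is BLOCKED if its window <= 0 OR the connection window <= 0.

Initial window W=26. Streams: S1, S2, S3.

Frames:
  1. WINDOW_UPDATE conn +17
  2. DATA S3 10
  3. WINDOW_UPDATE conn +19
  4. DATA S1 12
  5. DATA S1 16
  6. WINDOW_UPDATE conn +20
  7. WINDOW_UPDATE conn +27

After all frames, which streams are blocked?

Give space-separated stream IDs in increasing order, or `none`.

Op 1: conn=43 S1=26 S2=26 S3=26 blocked=[]
Op 2: conn=33 S1=26 S2=26 S3=16 blocked=[]
Op 3: conn=52 S1=26 S2=26 S3=16 blocked=[]
Op 4: conn=40 S1=14 S2=26 S3=16 blocked=[]
Op 5: conn=24 S1=-2 S2=26 S3=16 blocked=[1]
Op 6: conn=44 S1=-2 S2=26 S3=16 blocked=[1]
Op 7: conn=71 S1=-2 S2=26 S3=16 blocked=[1]

Answer: S1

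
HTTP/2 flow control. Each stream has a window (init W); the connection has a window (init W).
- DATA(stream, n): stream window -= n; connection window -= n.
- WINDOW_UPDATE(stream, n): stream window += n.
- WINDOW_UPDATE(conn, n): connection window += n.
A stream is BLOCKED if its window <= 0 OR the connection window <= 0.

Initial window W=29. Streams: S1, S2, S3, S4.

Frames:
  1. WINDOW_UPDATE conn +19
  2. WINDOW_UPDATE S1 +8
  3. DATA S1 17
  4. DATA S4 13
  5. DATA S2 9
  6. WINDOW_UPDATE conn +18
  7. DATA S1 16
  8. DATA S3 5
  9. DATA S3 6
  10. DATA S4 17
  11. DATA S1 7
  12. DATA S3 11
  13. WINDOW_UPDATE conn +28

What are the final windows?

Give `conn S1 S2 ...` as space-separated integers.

Op 1: conn=48 S1=29 S2=29 S3=29 S4=29 blocked=[]
Op 2: conn=48 S1=37 S2=29 S3=29 S4=29 blocked=[]
Op 3: conn=31 S1=20 S2=29 S3=29 S4=29 blocked=[]
Op 4: conn=18 S1=20 S2=29 S3=29 S4=16 blocked=[]
Op 5: conn=9 S1=20 S2=20 S3=29 S4=16 blocked=[]
Op 6: conn=27 S1=20 S2=20 S3=29 S4=16 blocked=[]
Op 7: conn=11 S1=4 S2=20 S3=29 S4=16 blocked=[]
Op 8: conn=6 S1=4 S2=20 S3=24 S4=16 blocked=[]
Op 9: conn=0 S1=4 S2=20 S3=18 S4=16 blocked=[1, 2, 3, 4]
Op 10: conn=-17 S1=4 S2=20 S3=18 S4=-1 blocked=[1, 2, 3, 4]
Op 11: conn=-24 S1=-3 S2=20 S3=18 S4=-1 blocked=[1, 2, 3, 4]
Op 12: conn=-35 S1=-3 S2=20 S3=7 S4=-1 blocked=[1, 2, 3, 4]
Op 13: conn=-7 S1=-3 S2=20 S3=7 S4=-1 blocked=[1, 2, 3, 4]

Answer: -7 -3 20 7 -1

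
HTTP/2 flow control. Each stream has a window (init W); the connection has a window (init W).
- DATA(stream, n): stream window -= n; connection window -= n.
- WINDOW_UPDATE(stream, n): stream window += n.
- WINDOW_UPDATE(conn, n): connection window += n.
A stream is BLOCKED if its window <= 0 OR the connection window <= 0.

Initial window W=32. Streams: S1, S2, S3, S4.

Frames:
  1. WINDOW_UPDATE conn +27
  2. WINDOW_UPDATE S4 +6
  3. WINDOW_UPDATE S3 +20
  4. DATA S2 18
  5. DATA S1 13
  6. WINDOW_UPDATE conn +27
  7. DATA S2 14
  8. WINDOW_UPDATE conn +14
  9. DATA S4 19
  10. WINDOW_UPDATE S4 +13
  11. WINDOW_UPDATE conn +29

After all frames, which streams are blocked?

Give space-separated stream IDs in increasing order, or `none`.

Answer: S2

Derivation:
Op 1: conn=59 S1=32 S2=32 S3=32 S4=32 blocked=[]
Op 2: conn=59 S1=32 S2=32 S3=32 S4=38 blocked=[]
Op 3: conn=59 S1=32 S2=32 S3=52 S4=38 blocked=[]
Op 4: conn=41 S1=32 S2=14 S3=52 S4=38 blocked=[]
Op 5: conn=28 S1=19 S2=14 S3=52 S4=38 blocked=[]
Op 6: conn=55 S1=19 S2=14 S3=52 S4=38 blocked=[]
Op 7: conn=41 S1=19 S2=0 S3=52 S4=38 blocked=[2]
Op 8: conn=55 S1=19 S2=0 S3=52 S4=38 blocked=[2]
Op 9: conn=36 S1=19 S2=0 S3=52 S4=19 blocked=[2]
Op 10: conn=36 S1=19 S2=0 S3=52 S4=32 blocked=[2]
Op 11: conn=65 S1=19 S2=0 S3=52 S4=32 blocked=[2]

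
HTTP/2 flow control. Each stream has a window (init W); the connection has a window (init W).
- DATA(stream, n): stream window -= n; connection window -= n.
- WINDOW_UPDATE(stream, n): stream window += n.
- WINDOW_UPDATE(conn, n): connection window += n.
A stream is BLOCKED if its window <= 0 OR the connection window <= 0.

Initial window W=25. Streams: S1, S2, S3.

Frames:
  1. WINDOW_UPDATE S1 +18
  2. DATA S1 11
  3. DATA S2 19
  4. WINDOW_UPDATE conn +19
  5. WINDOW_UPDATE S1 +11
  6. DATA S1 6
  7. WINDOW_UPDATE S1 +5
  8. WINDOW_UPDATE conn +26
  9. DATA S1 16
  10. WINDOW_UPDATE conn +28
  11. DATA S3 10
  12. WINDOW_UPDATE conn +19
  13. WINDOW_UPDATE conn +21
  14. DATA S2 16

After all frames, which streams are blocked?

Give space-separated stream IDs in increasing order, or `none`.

Op 1: conn=25 S1=43 S2=25 S3=25 blocked=[]
Op 2: conn=14 S1=32 S2=25 S3=25 blocked=[]
Op 3: conn=-5 S1=32 S2=6 S3=25 blocked=[1, 2, 3]
Op 4: conn=14 S1=32 S2=6 S3=25 blocked=[]
Op 5: conn=14 S1=43 S2=6 S3=25 blocked=[]
Op 6: conn=8 S1=37 S2=6 S3=25 blocked=[]
Op 7: conn=8 S1=42 S2=6 S3=25 blocked=[]
Op 8: conn=34 S1=42 S2=6 S3=25 blocked=[]
Op 9: conn=18 S1=26 S2=6 S3=25 blocked=[]
Op 10: conn=46 S1=26 S2=6 S3=25 blocked=[]
Op 11: conn=36 S1=26 S2=6 S3=15 blocked=[]
Op 12: conn=55 S1=26 S2=6 S3=15 blocked=[]
Op 13: conn=76 S1=26 S2=6 S3=15 blocked=[]
Op 14: conn=60 S1=26 S2=-10 S3=15 blocked=[2]

Answer: S2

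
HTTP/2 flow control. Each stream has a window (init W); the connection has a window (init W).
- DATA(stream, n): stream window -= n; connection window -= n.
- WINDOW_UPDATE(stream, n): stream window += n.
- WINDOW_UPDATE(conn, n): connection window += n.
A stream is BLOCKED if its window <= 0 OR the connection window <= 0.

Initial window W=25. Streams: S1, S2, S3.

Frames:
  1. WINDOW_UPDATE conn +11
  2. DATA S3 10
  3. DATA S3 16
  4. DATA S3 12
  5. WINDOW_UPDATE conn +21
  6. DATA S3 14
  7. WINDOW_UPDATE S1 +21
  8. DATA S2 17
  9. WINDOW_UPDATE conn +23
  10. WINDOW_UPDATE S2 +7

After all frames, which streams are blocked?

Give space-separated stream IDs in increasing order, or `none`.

Op 1: conn=36 S1=25 S2=25 S3=25 blocked=[]
Op 2: conn=26 S1=25 S2=25 S3=15 blocked=[]
Op 3: conn=10 S1=25 S2=25 S3=-1 blocked=[3]
Op 4: conn=-2 S1=25 S2=25 S3=-13 blocked=[1, 2, 3]
Op 5: conn=19 S1=25 S2=25 S3=-13 blocked=[3]
Op 6: conn=5 S1=25 S2=25 S3=-27 blocked=[3]
Op 7: conn=5 S1=46 S2=25 S3=-27 blocked=[3]
Op 8: conn=-12 S1=46 S2=8 S3=-27 blocked=[1, 2, 3]
Op 9: conn=11 S1=46 S2=8 S3=-27 blocked=[3]
Op 10: conn=11 S1=46 S2=15 S3=-27 blocked=[3]

Answer: S3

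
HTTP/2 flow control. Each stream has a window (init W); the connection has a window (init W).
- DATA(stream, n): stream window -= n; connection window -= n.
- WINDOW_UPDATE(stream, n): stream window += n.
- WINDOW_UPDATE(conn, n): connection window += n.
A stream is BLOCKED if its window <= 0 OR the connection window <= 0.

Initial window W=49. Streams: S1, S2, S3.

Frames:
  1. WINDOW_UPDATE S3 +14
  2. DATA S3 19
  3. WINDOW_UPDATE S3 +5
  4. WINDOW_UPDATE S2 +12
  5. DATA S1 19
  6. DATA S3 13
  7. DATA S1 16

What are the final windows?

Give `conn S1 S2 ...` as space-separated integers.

Op 1: conn=49 S1=49 S2=49 S3=63 blocked=[]
Op 2: conn=30 S1=49 S2=49 S3=44 blocked=[]
Op 3: conn=30 S1=49 S2=49 S3=49 blocked=[]
Op 4: conn=30 S1=49 S2=61 S3=49 blocked=[]
Op 5: conn=11 S1=30 S2=61 S3=49 blocked=[]
Op 6: conn=-2 S1=30 S2=61 S3=36 blocked=[1, 2, 3]
Op 7: conn=-18 S1=14 S2=61 S3=36 blocked=[1, 2, 3]

Answer: -18 14 61 36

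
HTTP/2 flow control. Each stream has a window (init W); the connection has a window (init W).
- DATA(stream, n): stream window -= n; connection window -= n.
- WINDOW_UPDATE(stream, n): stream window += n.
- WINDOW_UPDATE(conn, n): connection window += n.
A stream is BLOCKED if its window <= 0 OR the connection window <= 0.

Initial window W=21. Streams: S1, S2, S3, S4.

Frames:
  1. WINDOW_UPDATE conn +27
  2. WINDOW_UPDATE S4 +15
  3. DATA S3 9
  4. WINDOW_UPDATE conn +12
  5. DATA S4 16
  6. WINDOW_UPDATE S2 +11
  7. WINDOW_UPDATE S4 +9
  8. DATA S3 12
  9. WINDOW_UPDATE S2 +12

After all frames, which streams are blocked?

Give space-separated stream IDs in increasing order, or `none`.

Answer: S3

Derivation:
Op 1: conn=48 S1=21 S2=21 S3=21 S4=21 blocked=[]
Op 2: conn=48 S1=21 S2=21 S3=21 S4=36 blocked=[]
Op 3: conn=39 S1=21 S2=21 S3=12 S4=36 blocked=[]
Op 4: conn=51 S1=21 S2=21 S3=12 S4=36 blocked=[]
Op 5: conn=35 S1=21 S2=21 S3=12 S4=20 blocked=[]
Op 6: conn=35 S1=21 S2=32 S3=12 S4=20 blocked=[]
Op 7: conn=35 S1=21 S2=32 S3=12 S4=29 blocked=[]
Op 8: conn=23 S1=21 S2=32 S3=0 S4=29 blocked=[3]
Op 9: conn=23 S1=21 S2=44 S3=0 S4=29 blocked=[3]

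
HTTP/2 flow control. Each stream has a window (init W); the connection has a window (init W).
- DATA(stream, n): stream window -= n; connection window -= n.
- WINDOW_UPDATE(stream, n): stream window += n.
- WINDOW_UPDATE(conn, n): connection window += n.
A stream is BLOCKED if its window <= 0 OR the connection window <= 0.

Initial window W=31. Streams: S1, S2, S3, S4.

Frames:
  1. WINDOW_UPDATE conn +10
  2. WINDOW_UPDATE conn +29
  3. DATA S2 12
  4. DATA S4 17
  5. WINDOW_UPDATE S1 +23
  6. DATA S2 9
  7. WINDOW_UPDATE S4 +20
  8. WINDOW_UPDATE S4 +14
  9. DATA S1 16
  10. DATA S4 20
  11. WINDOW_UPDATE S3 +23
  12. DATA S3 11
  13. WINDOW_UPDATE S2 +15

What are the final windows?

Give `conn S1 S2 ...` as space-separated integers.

Op 1: conn=41 S1=31 S2=31 S3=31 S4=31 blocked=[]
Op 2: conn=70 S1=31 S2=31 S3=31 S4=31 blocked=[]
Op 3: conn=58 S1=31 S2=19 S3=31 S4=31 blocked=[]
Op 4: conn=41 S1=31 S2=19 S3=31 S4=14 blocked=[]
Op 5: conn=41 S1=54 S2=19 S3=31 S4=14 blocked=[]
Op 6: conn=32 S1=54 S2=10 S3=31 S4=14 blocked=[]
Op 7: conn=32 S1=54 S2=10 S3=31 S4=34 blocked=[]
Op 8: conn=32 S1=54 S2=10 S3=31 S4=48 blocked=[]
Op 9: conn=16 S1=38 S2=10 S3=31 S4=48 blocked=[]
Op 10: conn=-4 S1=38 S2=10 S3=31 S4=28 blocked=[1, 2, 3, 4]
Op 11: conn=-4 S1=38 S2=10 S3=54 S4=28 blocked=[1, 2, 3, 4]
Op 12: conn=-15 S1=38 S2=10 S3=43 S4=28 blocked=[1, 2, 3, 4]
Op 13: conn=-15 S1=38 S2=25 S3=43 S4=28 blocked=[1, 2, 3, 4]

Answer: -15 38 25 43 28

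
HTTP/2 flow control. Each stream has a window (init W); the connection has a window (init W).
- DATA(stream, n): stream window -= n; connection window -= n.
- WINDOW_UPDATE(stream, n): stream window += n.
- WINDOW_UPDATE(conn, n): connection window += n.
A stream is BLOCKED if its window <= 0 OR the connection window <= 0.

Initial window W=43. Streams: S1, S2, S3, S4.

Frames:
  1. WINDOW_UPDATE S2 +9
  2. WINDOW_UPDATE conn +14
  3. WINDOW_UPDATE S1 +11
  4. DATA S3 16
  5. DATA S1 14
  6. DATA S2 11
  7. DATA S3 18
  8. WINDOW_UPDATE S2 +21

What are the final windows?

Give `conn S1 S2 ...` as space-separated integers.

Answer: -2 40 62 9 43

Derivation:
Op 1: conn=43 S1=43 S2=52 S3=43 S4=43 blocked=[]
Op 2: conn=57 S1=43 S2=52 S3=43 S4=43 blocked=[]
Op 3: conn=57 S1=54 S2=52 S3=43 S4=43 blocked=[]
Op 4: conn=41 S1=54 S2=52 S3=27 S4=43 blocked=[]
Op 5: conn=27 S1=40 S2=52 S3=27 S4=43 blocked=[]
Op 6: conn=16 S1=40 S2=41 S3=27 S4=43 blocked=[]
Op 7: conn=-2 S1=40 S2=41 S3=9 S4=43 blocked=[1, 2, 3, 4]
Op 8: conn=-2 S1=40 S2=62 S3=9 S4=43 blocked=[1, 2, 3, 4]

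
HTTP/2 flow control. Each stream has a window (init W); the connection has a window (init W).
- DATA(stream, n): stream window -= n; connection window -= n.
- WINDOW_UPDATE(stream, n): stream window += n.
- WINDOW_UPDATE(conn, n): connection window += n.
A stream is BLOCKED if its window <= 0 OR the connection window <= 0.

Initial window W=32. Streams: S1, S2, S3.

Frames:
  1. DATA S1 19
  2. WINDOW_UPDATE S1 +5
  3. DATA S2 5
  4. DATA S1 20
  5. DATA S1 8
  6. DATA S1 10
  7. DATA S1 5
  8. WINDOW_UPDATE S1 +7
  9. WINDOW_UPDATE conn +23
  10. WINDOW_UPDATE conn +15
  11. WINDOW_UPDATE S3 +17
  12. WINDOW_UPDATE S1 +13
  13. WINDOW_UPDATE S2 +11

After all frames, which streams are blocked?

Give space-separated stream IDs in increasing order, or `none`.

Answer: S1

Derivation:
Op 1: conn=13 S1=13 S2=32 S3=32 blocked=[]
Op 2: conn=13 S1=18 S2=32 S3=32 blocked=[]
Op 3: conn=8 S1=18 S2=27 S3=32 blocked=[]
Op 4: conn=-12 S1=-2 S2=27 S3=32 blocked=[1, 2, 3]
Op 5: conn=-20 S1=-10 S2=27 S3=32 blocked=[1, 2, 3]
Op 6: conn=-30 S1=-20 S2=27 S3=32 blocked=[1, 2, 3]
Op 7: conn=-35 S1=-25 S2=27 S3=32 blocked=[1, 2, 3]
Op 8: conn=-35 S1=-18 S2=27 S3=32 blocked=[1, 2, 3]
Op 9: conn=-12 S1=-18 S2=27 S3=32 blocked=[1, 2, 3]
Op 10: conn=3 S1=-18 S2=27 S3=32 blocked=[1]
Op 11: conn=3 S1=-18 S2=27 S3=49 blocked=[1]
Op 12: conn=3 S1=-5 S2=27 S3=49 blocked=[1]
Op 13: conn=3 S1=-5 S2=38 S3=49 blocked=[1]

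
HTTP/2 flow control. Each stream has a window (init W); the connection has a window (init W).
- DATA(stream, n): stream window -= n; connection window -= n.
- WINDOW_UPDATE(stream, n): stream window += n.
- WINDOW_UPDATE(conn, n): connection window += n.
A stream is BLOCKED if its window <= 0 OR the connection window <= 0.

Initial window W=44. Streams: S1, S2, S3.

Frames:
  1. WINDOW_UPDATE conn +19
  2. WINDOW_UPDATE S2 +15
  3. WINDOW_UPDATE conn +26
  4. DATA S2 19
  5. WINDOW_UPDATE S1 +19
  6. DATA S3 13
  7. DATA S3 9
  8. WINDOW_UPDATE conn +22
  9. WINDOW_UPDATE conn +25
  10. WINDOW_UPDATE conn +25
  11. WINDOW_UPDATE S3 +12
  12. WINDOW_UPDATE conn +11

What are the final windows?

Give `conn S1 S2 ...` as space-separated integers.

Op 1: conn=63 S1=44 S2=44 S3=44 blocked=[]
Op 2: conn=63 S1=44 S2=59 S3=44 blocked=[]
Op 3: conn=89 S1=44 S2=59 S3=44 blocked=[]
Op 4: conn=70 S1=44 S2=40 S3=44 blocked=[]
Op 5: conn=70 S1=63 S2=40 S3=44 blocked=[]
Op 6: conn=57 S1=63 S2=40 S3=31 blocked=[]
Op 7: conn=48 S1=63 S2=40 S3=22 blocked=[]
Op 8: conn=70 S1=63 S2=40 S3=22 blocked=[]
Op 9: conn=95 S1=63 S2=40 S3=22 blocked=[]
Op 10: conn=120 S1=63 S2=40 S3=22 blocked=[]
Op 11: conn=120 S1=63 S2=40 S3=34 blocked=[]
Op 12: conn=131 S1=63 S2=40 S3=34 blocked=[]

Answer: 131 63 40 34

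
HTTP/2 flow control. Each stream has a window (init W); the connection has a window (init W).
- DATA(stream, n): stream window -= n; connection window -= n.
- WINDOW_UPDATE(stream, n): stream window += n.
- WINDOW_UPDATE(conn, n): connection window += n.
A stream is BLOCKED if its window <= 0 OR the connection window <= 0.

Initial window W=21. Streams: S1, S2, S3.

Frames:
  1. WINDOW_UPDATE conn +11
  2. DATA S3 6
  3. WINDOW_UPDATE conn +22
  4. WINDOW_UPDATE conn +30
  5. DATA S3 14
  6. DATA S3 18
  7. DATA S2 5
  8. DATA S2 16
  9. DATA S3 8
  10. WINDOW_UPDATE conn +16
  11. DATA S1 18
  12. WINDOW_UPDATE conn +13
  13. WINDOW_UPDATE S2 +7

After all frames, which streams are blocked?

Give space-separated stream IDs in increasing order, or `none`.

Op 1: conn=32 S1=21 S2=21 S3=21 blocked=[]
Op 2: conn=26 S1=21 S2=21 S3=15 blocked=[]
Op 3: conn=48 S1=21 S2=21 S3=15 blocked=[]
Op 4: conn=78 S1=21 S2=21 S3=15 blocked=[]
Op 5: conn=64 S1=21 S2=21 S3=1 blocked=[]
Op 6: conn=46 S1=21 S2=21 S3=-17 blocked=[3]
Op 7: conn=41 S1=21 S2=16 S3=-17 blocked=[3]
Op 8: conn=25 S1=21 S2=0 S3=-17 blocked=[2, 3]
Op 9: conn=17 S1=21 S2=0 S3=-25 blocked=[2, 3]
Op 10: conn=33 S1=21 S2=0 S3=-25 blocked=[2, 3]
Op 11: conn=15 S1=3 S2=0 S3=-25 blocked=[2, 3]
Op 12: conn=28 S1=3 S2=0 S3=-25 blocked=[2, 3]
Op 13: conn=28 S1=3 S2=7 S3=-25 blocked=[3]

Answer: S3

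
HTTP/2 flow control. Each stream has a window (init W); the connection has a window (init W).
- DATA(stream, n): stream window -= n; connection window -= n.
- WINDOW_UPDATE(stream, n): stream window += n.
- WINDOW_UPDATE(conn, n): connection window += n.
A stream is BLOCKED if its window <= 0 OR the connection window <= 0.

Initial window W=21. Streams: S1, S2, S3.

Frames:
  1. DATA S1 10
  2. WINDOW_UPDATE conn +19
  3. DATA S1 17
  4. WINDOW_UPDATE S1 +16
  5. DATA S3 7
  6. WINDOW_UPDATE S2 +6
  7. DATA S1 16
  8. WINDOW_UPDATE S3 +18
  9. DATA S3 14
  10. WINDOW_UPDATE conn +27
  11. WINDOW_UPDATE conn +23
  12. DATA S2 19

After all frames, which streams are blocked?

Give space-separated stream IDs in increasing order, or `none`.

Op 1: conn=11 S1=11 S2=21 S3=21 blocked=[]
Op 2: conn=30 S1=11 S2=21 S3=21 blocked=[]
Op 3: conn=13 S1=-6 S2=21 S3=21 blocked=[1]
Op 4: conn=13 S1=10 S2=21 S3=21 blocked=[]
Op 5: conn=6 S1=10 S2=21 S3=14 blocked=[]
Op 6: conn=6 S1=10 S2=27 S3=14 blocked=[]
Op 7: conn=-10 S1=-6 S2=27 S3=14 blocked=[1, 2, 3]
Op 8: conn=-10 S1=-6 S2=27 S3=32 blocked=[1, 2, 3]
Op 9: conn=-24 S1=-6 S2=27 S3=18 blocked=[1, 2, 3]
Op 10: conn=3 S1=-6 S2=27 S3=18 blocked=[1]
Op 11: conn=26 S1=-6 S2=27 S3=18 blocked=[1]
Op 12: conn=7 S1=-6 S2=8 S3=18 blocked=[1]

Answer: S1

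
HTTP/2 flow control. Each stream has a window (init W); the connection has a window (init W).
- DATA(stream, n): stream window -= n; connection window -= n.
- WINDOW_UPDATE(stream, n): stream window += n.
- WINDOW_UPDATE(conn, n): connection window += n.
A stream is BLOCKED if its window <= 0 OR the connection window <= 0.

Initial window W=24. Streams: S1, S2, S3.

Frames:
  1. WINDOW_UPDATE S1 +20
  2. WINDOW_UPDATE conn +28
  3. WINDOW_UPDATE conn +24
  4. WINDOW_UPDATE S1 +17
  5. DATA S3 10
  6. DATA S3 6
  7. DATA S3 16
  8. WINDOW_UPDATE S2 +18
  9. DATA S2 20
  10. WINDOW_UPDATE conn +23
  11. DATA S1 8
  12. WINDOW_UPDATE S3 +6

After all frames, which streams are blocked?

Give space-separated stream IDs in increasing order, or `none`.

Op 1: conn=24 S1=44 S2=24 S3=24 blocked=[]
Op 2: conn=52 S1=44 S2=24 S3=24 blocked=[]
Op 3: conn=76 S1=44 S2=24 S3=24 blocked=[]
Op 4: conn=76 S1=61 S2=24 S3=24 blocked=[]
Op 5: conn=66 S1=61 S2=24 S3=14 blocked=[]
Op 6: conn=60 S1=61 S2=24 S3=8 blocked=[]
Op 7: conn=44 S1=61 S2=24 S3=-8 blocked=[3]
Op 8: conn=44 S1=61 S2=42 S3=-8 blocked=[3]
Op 9: conn=24 S1=61 S2=22 S3=-8 blocked=[3]
Op 10: conn=47 S1=61 S2=22 S3=-8 blocked=[3]
Op 11: conn=39 S1=53 S2=22 S3=-8 blocked=[3]
Op 12: conn=39 S1=53 S2=22 S3=-2 blocked=[3]

Answer: S3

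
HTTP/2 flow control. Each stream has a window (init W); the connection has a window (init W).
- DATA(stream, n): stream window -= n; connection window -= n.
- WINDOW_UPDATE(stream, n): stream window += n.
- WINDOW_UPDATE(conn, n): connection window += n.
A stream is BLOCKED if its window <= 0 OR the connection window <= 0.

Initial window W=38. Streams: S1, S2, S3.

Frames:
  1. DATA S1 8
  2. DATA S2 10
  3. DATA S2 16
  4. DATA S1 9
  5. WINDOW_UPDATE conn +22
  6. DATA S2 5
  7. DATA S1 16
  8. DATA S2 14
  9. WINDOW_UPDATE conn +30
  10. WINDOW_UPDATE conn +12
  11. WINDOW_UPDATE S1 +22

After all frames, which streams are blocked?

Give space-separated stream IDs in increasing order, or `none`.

Op 1: conn=30 S1=30 S2=38 S3=38 blocked=[]
Op 2: conn=20 S1=30 S2=28 S3=38 blocked=[]
Op 3: conn=4 S1=30 S2=12 S3=38 blocked=[]
Op 4: conn=-5 S1=21 S2=12 S3=38 blocked=[1, 2, 3]
Op 5: conn=17 S1=21 S2=12 S3=38 blocked=[]
Op 6: conn=12 S1=21 S2=7 S3=38 blocked=[]
Op 7: conn=-4 S1=5 S2=7 S3=38 blocked=[1, 2, 3]
Op 8: conn=-18 S1=5 S2=-7 S3=38 blocked=[1, 2, 3]
Op 9: conn=12 S1=5 S2=-7 S3=38 blocked=[2]
Op 10: conn=24 S1=5 S2=-7 S3=38 blocked=[2]
Op 11: conn=24 S1=27 S2=-7 S3=38 blocked=[2]

Answer: S2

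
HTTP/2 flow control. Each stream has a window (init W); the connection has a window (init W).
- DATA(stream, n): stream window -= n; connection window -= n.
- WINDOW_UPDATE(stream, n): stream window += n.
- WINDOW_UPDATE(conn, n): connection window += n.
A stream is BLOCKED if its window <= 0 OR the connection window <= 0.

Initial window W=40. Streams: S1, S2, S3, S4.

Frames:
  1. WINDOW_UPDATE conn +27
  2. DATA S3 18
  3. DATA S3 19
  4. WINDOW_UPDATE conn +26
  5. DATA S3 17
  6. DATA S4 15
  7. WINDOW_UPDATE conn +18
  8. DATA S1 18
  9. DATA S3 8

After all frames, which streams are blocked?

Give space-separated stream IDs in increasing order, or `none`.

Answer: S3

Derivation:
Op 1: conn=67 S1=40 S2=40 S3=40 S4=40 blocked=[]
Op 2: conn=49 S1=40 S2=40 S3=22 S4=40 blocked=[]
Op 3: conn=30 S1=40 S2=40 S3=3 S4=40 blocked=[]
Op 4: conn=56 S1=40 S2=40 S3=3 S4=40 blocked=[]
Op 5: conn=39 S1=40 S2=40 S3=-14 S4=40 blocked=[3]
Op 6: conn=24 S1=40 S2=40 S3=-14 S4=25 blocked=[3]
Op 7: conn=42 S1=40 S2=40 S3=-14 S4=25 blocked=[3]
Op 8: conn=24 S1=22 S2=40 S3=-14 S4=25 blocked=[3]
Op 9: conn=16 S1=22 S2=40 S3=-22 S4=25 blocked=[3]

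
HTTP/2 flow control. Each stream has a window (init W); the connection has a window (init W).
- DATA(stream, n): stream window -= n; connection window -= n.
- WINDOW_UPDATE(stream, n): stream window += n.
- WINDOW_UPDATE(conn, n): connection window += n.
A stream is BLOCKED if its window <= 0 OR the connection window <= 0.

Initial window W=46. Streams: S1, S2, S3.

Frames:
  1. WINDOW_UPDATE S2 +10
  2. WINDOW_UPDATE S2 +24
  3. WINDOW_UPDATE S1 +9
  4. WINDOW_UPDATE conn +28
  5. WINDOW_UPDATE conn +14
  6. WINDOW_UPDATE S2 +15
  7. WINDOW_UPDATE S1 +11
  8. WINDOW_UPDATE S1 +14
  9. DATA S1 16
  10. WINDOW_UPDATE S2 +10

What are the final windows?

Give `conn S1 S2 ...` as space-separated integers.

Answer: 72 64 105 46

Derivation:
Op 1: conn=46 S1=46 S2=56 S3=46 blocked=[]
Op 2: conn=46 S1=46 S2=80 S3=46 blocked=[]
Op 3: conn=46 S1=55 S2=80 S3=46 blocked=[]
Op 4: conn=74 S1=55 S2=80 S3=46 blocked=[]
Op 5: conn=88 S1=55 S2=80 S3=46 blocked=[]
Op 6: conn=88 S1=55 S2=95 S3=46 blocked=[]
Op 7: conn=88 S1=66 S2=95 S3=46 blocked=[]
Op 8: conn=88 S1=80 S2=95 S3=46 blocked=[]
Op 9: conn=72 S1=64 S2=95 S3=46 blocked=[]
Op 10: conn=72 S1=64 S2=105 S3=46 blocked=[]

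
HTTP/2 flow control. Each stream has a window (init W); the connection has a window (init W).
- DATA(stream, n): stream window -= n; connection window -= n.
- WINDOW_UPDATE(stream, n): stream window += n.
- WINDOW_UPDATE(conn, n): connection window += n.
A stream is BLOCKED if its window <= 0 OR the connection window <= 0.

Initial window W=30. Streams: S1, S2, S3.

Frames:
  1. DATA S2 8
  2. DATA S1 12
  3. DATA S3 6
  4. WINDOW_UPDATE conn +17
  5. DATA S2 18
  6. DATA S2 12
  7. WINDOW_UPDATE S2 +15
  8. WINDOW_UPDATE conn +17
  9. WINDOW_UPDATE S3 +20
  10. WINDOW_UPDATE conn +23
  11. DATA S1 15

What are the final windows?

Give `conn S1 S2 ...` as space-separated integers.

Answer: 16 3 7 44

Derivation:
Op 1: conn=22 S1=30 S2=22 S3=30 blocked=[]
Op 2: conn=10 S1=18 S2=22 S3=30 blocked=[]
Op 3: conn=4 S1=18 S2=22 S3=24 blocked=[]
Op 4: conn=21 S1=18 S2=22 S3=24 blocked=[]
Op 5: conn=3 S1=18 S2=4 S3=24 blocked=[]
Op 6: conn=-9 S1=18 S2=-8 S3=24 blocked=[1, 2, 3]
Op 7: conn=-9 S1=18 S2=7 S3=24 blocked=[1, 2, 3]
Op 8: conn=8 S1=18 S2=7 S3=24 blocked=[]
Op 9: conn=8 S1=18 S2=7 S3=44 blocked=[]
Op 10: conn=31 S1=18 S2=7 S3=44 blocked=[]
Op 11: conn=16 S1=3 S2=7 S3=44 blocked=[]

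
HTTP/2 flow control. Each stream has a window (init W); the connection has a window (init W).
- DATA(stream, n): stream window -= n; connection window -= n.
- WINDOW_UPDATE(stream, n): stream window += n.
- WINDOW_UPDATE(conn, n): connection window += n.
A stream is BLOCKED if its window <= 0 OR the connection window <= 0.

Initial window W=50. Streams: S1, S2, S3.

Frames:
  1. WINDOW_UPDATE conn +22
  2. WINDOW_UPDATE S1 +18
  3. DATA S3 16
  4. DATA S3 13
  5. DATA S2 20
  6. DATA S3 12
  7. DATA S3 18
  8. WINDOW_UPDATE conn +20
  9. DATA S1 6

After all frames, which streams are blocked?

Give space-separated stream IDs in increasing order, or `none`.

Op 1: conn=72 S1=50 S2=50 S3=50 blocked=[]
Op 2: conn=72 S1=68 S2=50 S3=50 blocked=[]
Op 3: conn=56 S1=68 S2=50 S3=34 blocked=[]
Op 4: conn=43 S1=68 S2=50 S3=21 blocked=[]
Op 5: conn=23 S1=68 S2=30 S3=21 blocked=[]
Op 6: conn=11 S1=68 S2=30 S3=9 blocked=[]
Op 7: conn=-7 S1=68 S2=30 S3=-9 blocked=[1, 2, 3]
Op 8: conn=13 S1=68 S2=30 S3=-9 blocked=[3]
Op 9: conn=7 S1=62 S2=30 S3=-9 blocked=[3]

Answer: S3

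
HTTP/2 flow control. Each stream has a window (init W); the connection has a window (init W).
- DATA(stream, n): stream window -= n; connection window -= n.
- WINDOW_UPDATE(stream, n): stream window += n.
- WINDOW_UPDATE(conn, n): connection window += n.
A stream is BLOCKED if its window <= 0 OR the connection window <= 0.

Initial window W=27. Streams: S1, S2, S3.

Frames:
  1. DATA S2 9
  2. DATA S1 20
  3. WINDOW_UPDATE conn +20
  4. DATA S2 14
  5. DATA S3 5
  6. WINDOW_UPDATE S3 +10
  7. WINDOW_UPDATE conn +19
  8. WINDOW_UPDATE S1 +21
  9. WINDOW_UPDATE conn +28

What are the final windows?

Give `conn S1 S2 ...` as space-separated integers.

Op 1: conn=18 S1=27 S2=18 S3=27 blocked=[]
Op 2: conn=-2 S1=7 S2=18 S3=27 blocked=[1, 2, 3]
Op 3: conn=18 S1=7 S2=18 S3=27 blocked=[]
Op 4: conn=4 S1=7 S2=4 S3=27 blocked=[]
Op 5: conn=-1 S1=7 S2=4 S3=22 blocked=[1, 2, 3]
Op 6: conn=-1 S1=7 S2=4 S3=32 blocked=[1, 2, 3]
Op 7: conn=18 S1=7 S2=4 S3=32 blocked=[]
Op 8: conn=18 S1=28 S2=4 S3=32 blocked=[]
Op 9: conn=46 S1=28 S2=4 S3=32 blocked=[]

Answer: 46 28 4 32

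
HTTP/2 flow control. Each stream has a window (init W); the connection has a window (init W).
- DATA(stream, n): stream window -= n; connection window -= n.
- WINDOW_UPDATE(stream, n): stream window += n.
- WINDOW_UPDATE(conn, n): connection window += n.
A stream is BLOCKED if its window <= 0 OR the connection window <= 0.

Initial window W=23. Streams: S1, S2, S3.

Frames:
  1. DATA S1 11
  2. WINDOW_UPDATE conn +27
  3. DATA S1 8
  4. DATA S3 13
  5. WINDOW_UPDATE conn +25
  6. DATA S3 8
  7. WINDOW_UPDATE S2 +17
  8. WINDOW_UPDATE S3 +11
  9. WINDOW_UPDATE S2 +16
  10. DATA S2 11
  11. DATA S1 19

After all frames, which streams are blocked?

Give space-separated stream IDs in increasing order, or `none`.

Answer: S1

Derivation:
Op 1: conn=12 S1=12 S2=23 S3=23 blocked=[]
Op 2: conn=39 S1=12 S2=23 S3=23 blocked=[]
Op 3: conn=31 S1=4 S2=23 S3=23 blocked=[]
Op 4: conn=18 S1=4 S2=23 S3=10 blocked=[]
Op 5: conn=43 S1=4 S2=23 S3=10 blocked=[]
Op 6: conn=35 S1=4 S2=23 S3=2 blocked=[]
Op 7: conn=35 S1=4 S2=40 S3=2 blocked=[]
Op 8: conn=35 S1=4 S2=40 S3=13 blocked=[]
Op 9: conn=35 S1=4 S2=56 S3=13 blocked=[]
Op 10: conn=24 S1=4 S2=45 S3=13 blocked=[]
Op 11: conn=5 S1=-15 S2=45 S3=13 blocked=[1]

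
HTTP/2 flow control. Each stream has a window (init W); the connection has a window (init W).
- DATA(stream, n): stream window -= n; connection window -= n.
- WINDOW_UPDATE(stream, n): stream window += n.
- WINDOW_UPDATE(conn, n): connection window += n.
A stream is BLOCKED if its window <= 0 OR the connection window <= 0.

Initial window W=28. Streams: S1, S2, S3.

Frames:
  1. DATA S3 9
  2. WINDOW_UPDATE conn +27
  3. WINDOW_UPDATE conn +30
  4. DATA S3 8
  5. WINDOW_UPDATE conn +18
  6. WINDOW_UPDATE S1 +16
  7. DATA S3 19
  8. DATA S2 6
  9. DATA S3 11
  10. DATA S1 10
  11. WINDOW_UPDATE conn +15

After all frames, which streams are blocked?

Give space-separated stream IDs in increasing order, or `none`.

Op 1: conn=19 S1=28 S2=28 S3=19 blocked=[]
Op 2: conn=46 S1=28 S2=28 S3=19 blocked=[]
Op 3: conn=76 S1=28 S2=28 S3=19 blocked=[]
Op 4: conn=68 S1=28 S2=28 S3=11 blocked=[]
Op 5: conn=86 S1=28 S2=28 S3=11 blocked=[]
Op 6: conn=86 S1=44 S2=28 S3=11 blocked=[]
Op 7: conn=67 S1=44 S2=28 S3=-8 blocked=[3]
Op 8: conn=61 S1=44 S2=22 S3=-8 blocked=[3]
Op 9: conn=50 S1=44 S2=22 S3=-19 blocked=[3]
Op 10: conn=40 S1=34 S2=22 S3=-19 blocked=[3]
Op 11: conn=55 S1=34 S2=22 S3=-19 blocked=[3]

Answer: S3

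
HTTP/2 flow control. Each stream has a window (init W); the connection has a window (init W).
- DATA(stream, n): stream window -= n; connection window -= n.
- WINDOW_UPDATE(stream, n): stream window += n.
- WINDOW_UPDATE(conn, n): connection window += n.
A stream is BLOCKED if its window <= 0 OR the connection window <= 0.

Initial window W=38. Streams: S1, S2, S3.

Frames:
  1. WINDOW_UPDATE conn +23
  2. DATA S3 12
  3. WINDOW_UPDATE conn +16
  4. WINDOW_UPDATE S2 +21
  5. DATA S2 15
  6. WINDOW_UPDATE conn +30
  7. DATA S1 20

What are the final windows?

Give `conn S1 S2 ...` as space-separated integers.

Op 1: conn=61 S1=38 S2=38 S3=38 blocked=[]
Op 2: conn=49 S1=38 S2=38 S3=26 blocked=[]
Op 3: conn=65 S1=38 S2=38 S3=26 blocked=[]
Op 4: conn=65 S1=38 S2=59 S3=26 blocked=[]
Op 5: conn=50 S1=38 S2=44 S3=26 blocked=[]
Op 6: conn=80 S1=38 S2=44 S3=26 blocked=[]
Op 7: conn=60 S1=18 S2=44 S3=26 blocked=[]

Answer: 60 18 44 26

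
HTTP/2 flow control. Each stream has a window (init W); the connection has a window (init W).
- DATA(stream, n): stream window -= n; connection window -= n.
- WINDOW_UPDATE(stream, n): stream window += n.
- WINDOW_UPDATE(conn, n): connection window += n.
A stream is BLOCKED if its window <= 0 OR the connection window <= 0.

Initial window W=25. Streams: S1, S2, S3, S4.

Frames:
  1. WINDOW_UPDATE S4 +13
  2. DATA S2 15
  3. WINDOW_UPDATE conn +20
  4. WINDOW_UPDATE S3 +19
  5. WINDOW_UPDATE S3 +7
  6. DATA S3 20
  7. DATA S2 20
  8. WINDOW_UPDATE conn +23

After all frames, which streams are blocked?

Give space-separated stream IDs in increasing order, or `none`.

Answer: S2

Derivation:
Op 1: conn=25 S1=25 S2=25 S3=25 S4=38 blocked=[]
Op 2: conn=10 S1=25 S2=10 S3=25 S4=38 blocked=[]
Op 3: conn=30 S1=25 S2=10 S3=25 S4=38 blocked=[]
Op 4: conn=30 S1=25 S2=10 S3=44 S4=38 blocked=[]
Op 5: conn=30 S1=25 S2=10 S3=51 S4=38 blocked=[]
Op 6: conn=10 S1=25 S2=10 S3=31 S4=38 blocked=[]
Op 7: conn=-10 S1=25 S2=-10 S3=31 S4=38 blocked=[1, 2, 3, 4]
Op 8: conn=13 S1=25 S2=-10 S3=31 S4=38 blocked=[2]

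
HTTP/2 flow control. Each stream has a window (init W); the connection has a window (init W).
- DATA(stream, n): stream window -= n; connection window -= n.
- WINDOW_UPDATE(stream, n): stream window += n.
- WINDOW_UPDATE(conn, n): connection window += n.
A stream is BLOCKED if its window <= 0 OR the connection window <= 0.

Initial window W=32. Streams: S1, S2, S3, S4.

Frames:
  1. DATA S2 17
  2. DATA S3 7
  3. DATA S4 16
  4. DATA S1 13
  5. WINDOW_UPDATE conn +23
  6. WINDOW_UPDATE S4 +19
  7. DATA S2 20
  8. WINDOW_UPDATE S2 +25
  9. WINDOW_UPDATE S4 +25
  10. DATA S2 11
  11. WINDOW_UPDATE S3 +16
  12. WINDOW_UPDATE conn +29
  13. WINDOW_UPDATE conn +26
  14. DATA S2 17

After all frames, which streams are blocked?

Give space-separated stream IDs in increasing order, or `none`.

Op 1: conn=15 S1=32 S2=15 S3=32 S4=32 blocked=[]
Op 2: conn=8 S1=32 S2=15 S3=25 S4=32 blocked=[]
Op 3: conn=-8 S1=32 S2=15 S3=25 S4=16 blocked=[1, 2, 3, 4]
Op 4: conn=-21 S1=19 S2=15 S3=25 S4=16 blocked=[1, 2, 3, 4]
Op 5: conn=2 S1=19 S2=15 S3=25 S4=16 blocked=[]
Op 6: conn=2 S1=19 S2=15 S3=25 S4=35 blocked=[]
Op 7: conn=-18 S1=19 S2=-5 S3=25 S4=35 blocked=[1, 2, 3, 4]
Op 8: conn=-18 S1=19 S2=20 S3=25 S4=35 blocked=[1, 2, 3, 4]
Op 9: conn=-18 S1=19 S2=20 S3=25 S4=60 blocked=[1, 2, 3, 4]
Op 10: conn=-29 S1=19 S2=9 S3=25 S4=60 blocked=[1, 2, 3, 4]
Op 11: conn=-29 S1=19 S2=9 S3=41 S4=60 blocked=[1, 2, 3, 4]
Op 12: conn=0 S1=19 S2=9 S3=41 S4=60 blocked=[1, 2, 3, 4]
Op 13: conn=26 S1=19 S2=9 S3=41 S4=60 blocked=[]
Op 14: conn=9 S1=19 S2=-8 S3=41 S4=60 blocked=[2]

Answer: S2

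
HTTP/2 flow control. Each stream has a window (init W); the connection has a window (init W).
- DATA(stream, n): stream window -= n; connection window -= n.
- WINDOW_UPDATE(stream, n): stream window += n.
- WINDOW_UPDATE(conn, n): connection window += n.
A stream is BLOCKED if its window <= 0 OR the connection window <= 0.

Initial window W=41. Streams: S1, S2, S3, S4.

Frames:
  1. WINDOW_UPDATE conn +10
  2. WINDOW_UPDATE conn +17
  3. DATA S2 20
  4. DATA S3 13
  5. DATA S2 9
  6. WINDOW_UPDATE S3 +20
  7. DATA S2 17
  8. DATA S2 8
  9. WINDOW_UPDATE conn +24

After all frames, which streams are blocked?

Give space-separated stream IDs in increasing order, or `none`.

Op 1: conn=51 S1=41 S2=41 S3=41 S4=41 blocked=[]
Op 2: conn=68 S1=41 S2=41 S3=41 S4=41 blocked=[]
Op 3: conn=48 S1=41 S2=21 S3=41 S4=41 blocked=[]
Op 4: conn=35 S1=41 S2=21 S3=28 S4=41 blocked=[]
Op 5: conn=26 S1=41 S2=12 S3=28 S4=41 blocked=[]
Op 6: conn=26 S1=41 S2=12 S3=48 S4=41 blocked=[]
Op 7: conn=9 S1=41 S2=-5 S3=48 S4=41 blocked=[2]
Op 8: conn=1 S1=41 S2=-13 S3=48 S4=41 blocked=[2]
Op 9: conn=25 S1=41 S2=-13 S3=48 S4=41 blocked=[2]

Answer: S2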